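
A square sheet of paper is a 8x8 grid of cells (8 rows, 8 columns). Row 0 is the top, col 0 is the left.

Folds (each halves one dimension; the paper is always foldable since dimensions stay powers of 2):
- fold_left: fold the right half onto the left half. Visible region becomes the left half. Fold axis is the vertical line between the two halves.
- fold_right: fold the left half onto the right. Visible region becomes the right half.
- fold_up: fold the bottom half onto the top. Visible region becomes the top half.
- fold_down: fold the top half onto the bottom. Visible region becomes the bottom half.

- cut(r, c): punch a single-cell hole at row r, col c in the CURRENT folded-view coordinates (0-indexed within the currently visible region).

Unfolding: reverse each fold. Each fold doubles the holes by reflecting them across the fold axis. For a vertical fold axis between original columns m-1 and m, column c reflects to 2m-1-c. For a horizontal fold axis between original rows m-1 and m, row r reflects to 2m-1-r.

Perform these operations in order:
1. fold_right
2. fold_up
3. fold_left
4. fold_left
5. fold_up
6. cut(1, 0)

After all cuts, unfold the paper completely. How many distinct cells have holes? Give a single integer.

Answer: 32

Derivation:
Op 1 fold_right: fold axis v@4; visible region now rows[0,8) x cols[4,8) = 8x4
Op 2 fold_up: fold axis h@4; visible region now rows[0,4) x cols[4,8) = 4x4
Op 3 fold_left: fold axis v@6; visible region now rows[0,4) x cols[4,6) = 4x2
Op 4 fold_left: fold axis v@5; visible region now rows[0,4) x cols[4,5) = 4x1
Op 5 fold_up: fold axis h@2; visible region now rows[0,2) x cols[4,5) = 2x1
Op 6 cut(1, 0): punch at orig (1,4); cuts so far [(1, 4)]; region rows[0,2) x cols[4,5) = 2x1
Unfold 1 (reflect across h@2): 2 holes -> [(1, 4), (2, 4)]
Unfold 2 (reflect across v@5): 4 holes -> [(1, 4), (1, 5), (2, 4), (2, 5)]
Unfold 3 (reflect across v@6): 8 holes -> [(1, 4), (1, 5), (1, 6), (1, 7), (2, 4), (2, 5), (2, 6), (2, 7)]
Unfold 4 (reflect across h@4): 16 holes -> [(1, 4), (1, 5), (1, 6), (1, 7), (2, 4), (2, 5), (2, 6), (2, 7), (5, 4), (5, 5), (5, 6), (5, 7), (6, 4), (6, 5), (6, 6), (6, 7)]
Unfold 5 (reflect across v@4): 32 holes -> [(1, 0), (1, 1), (1, 2), (1, 3), (1, 4), (1, 5), (1, 6), (1, 7), (2, 0), (2, 1), (2, 2), (2, 3), (2, 4), (2, 5), (2, 6), (2, 7), (5, 0), (5, 1), (5, 2), (5, 3), (5, 4), (5, 5), (5, 6), (5, 7), (6, 0), (6, 1), (6, 2), (6, 3), (6, 4), (6, 5), (6, 6), (6, 7)]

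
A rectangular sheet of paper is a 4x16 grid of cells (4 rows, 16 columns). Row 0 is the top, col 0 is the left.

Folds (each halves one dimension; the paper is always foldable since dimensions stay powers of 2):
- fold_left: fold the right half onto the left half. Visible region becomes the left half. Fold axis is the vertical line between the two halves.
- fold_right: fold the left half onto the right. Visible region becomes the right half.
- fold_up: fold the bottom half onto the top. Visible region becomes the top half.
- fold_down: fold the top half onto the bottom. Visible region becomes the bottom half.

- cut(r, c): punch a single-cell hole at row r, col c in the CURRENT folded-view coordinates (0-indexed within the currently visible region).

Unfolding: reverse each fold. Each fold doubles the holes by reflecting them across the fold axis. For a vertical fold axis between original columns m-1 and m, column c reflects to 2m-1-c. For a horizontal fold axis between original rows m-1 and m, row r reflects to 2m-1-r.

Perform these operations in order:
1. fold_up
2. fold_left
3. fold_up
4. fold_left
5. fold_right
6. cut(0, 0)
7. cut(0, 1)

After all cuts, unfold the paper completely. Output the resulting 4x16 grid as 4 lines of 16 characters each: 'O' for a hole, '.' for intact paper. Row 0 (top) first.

Answer: OOOOOOOOOOOOOOOO
OOOOOOOOOOOOOOOO
OOOOOOOOOOOOOOOO
OOOOOOOOOOOOOOOO

Derivation:
Op 1 fold_up: fold axis h@2; visible region now rows[0,2) x cols[0,16) = 2x16
Op 2 fold_left: fold axis v@8; visible region now rows[0,2) x cols[0,8) = 2x8
Op 3 fold_up: fold axis h@1; visible region now rows[0,1) x cols[0,8) = 1x8
Op 4 fold_left: fold axis v@4; visible region now rows[0,1) x cols[0,4) = 1x4
Op 5 fold_right: fold axis v@2; visible region now rows[0,1) x cols[2,4) = 1x2
Op 6 cut(0, 0): punch at orig (0,2); cuts so far [(0, 2)]; region rows[0,1) x cols[2,4) = 1x2
Op 7 cut(0, 1): punch at orig (0,3); cuts so far [(0, 2), (0, 3)]; region rows[0,1) x cols[2,4) = 1x2
Unfold 1 (reflect across v@2): 4 holes -> [(0, 0), (0, 1), (0, 2), (0, 3)]
Unfold 2 (reflect across v@4): 8 holes -> [(0, 0), (0, 1), (0, 2), (0, 3), (0, 4), (0, 5), (0, 6), (0, 7)]
Unfold 3 (reflect across h@1): 16 holes -> [(0, 0), (0, 1), (0, 2), (0, 3), (0, 4), (0, 5), (0, 6), (0, 7), (1, 0), (1, 1), (1, 2), (1, 3), (1, 4), (1, 5), (1, 6), (1, 7)]
Unfold 4 (reflect across v@8): 32 holes -> [(0, 0), (0, 1), (0, 2), (0, 3), (0, 4), (0, 5), (0, 6), (0, 7), (0, 8), (0, 9), (0, 10), (0, 11), (0, 12), (0, 13), (0, 14), (0, 15), (1, 0), (1, 1), (1, 2), (1, 3), (1, 4), (1, 5), (1, 6), (1, 7), (1, 8), (1, 9), (1, 10), (1, 11), (1, 12), (1, 13), (1, 14), (1, 15)]
Unfold 5 (reflect across h@2): 64 holes -> [(0, 0), (0, 1), (0, 2), (0, 3), (0, 4), (0, 5), (0, 6), (0, 7), (0, 8), (0, 9), (0, 10), (0, 11), (0, 12), (0, 13), (0, 14), (0, 15), (1, 0), (1, 1), (1, 2), (1, 3), (1, 4), (1, 5), (1, 6), (1, 7), (1, 8), (1, 9), (1, 10), (1, 11), (1, 12), (1, 13), (1, 14), (1, 15), (2, 0), (2, 1), (2, 2), (2, 3), (2, 4), (2, 5), (2, 6), (2, 7), (2, 8), (2, 9), (2, 10), (2, 11), (2, 12), (2, 13), (2, 14), (2, 15), (3, 0), (3, 1), (3, 2), (3, 3), (3, 4), (3, 5), (3, 6), (3, 7), (3, 8), (3, 9), (3, 10), (3, 11), (3, 12), (3, 13), (3, 14), (3, 15)]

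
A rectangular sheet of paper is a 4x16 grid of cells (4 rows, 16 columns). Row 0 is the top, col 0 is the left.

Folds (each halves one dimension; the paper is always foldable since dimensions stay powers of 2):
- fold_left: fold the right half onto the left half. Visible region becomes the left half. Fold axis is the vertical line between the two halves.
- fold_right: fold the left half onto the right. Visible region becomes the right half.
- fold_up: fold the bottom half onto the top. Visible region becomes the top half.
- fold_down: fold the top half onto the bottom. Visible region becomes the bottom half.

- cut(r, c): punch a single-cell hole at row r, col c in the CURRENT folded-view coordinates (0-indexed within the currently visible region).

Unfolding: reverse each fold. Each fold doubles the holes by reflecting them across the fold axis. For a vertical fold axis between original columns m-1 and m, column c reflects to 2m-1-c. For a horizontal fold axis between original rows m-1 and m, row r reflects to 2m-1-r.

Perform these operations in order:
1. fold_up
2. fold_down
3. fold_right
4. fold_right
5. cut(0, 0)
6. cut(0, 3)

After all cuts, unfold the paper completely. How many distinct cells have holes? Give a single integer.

Op 1 fold_up: fold axis h@2; visible region now rows[0,2) x cols[0,16) = 2x16
Op 2 fold_down: fold axis h@1; visible region now rows[1,2) x cols[0,16) = 1x16
Op 3 fold_right: fold axis v@8; visible region now rows[1,2) x cols[8,16) = 1x8
Op 4 fold_right: fold axis v@12; visible region now rows[1,2) x cols[12,16) = 1x4
Op 5 cut(0, 0): punch at orig (1,12); cuts so far [(1, 12)]; region rows[1,2) x cols[12,16) = 1x4
Op 6 cut(0, 3): punch at orig (1,15); cuts so far [(1, 12), (1, 15)]; region rows[1,2) x cols[12,16) = 1x4
Unfold 1 (reflect across v@12): 4 holes -> [(1, 8), (1, 11), (1, 12), (1, 15)]
Unfold 2 (reflect across v@8): 8 holes -> [(1, 0), (1, 3), (1, 4), (1, 7), (1, 8), (1, 11), (1, 12), (1, 15)]
Unfold 3 (reflect across h@1): 16 holes -> [(0, 0), (0, 3), (0, 4), (0, 7), (0, 8), (0, 11), (0, 12), (0, 15), (1, 0), (1, 3), (1, 4), (1, 7), (1, 8), (1, 11), (1, 12), (1, 15)]
Unfold 4 (reflect across h@2): 32 holes -> [(0, 0), (0, 3), (0, 4), (0, 7), (0, 8), (0, 11), (0, 12), (0, 15), (1, 0), (1, 3), (1, 4), (1, 7), (1, 8), (1, 11), (1, 12), (1, 15), (2, 0), (2, 3), (2, 4), (2, 7), (2, 8), (2, 11), (2, 12), (2, 15), (3, 0), (3, 3), (3, 4), (3, 7), (3, 8), (3, 11), (3, 12), (3, 15)]

Answer: 32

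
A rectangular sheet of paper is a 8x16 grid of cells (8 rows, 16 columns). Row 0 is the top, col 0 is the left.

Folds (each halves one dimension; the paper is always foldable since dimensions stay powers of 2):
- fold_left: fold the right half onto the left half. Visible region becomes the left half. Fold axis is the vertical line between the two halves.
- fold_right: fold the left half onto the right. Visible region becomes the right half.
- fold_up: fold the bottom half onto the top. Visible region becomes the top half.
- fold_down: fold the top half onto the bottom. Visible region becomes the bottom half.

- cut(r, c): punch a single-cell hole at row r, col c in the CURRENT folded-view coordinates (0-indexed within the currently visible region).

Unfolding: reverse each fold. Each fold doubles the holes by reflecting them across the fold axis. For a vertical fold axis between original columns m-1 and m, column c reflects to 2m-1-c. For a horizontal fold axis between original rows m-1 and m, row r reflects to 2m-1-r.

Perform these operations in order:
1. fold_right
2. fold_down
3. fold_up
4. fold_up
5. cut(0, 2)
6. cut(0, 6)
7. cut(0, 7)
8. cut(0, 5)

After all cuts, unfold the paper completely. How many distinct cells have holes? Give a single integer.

Op 1 fold_right: fold axis v@8; visible region now rows[0,8) x cols[8,16) = 8x8
Op 2 fold_down: fold axis h@4; visible region now rows[4,8) x cols[8,16) = 4x8
Op 3 fold_up: fold axis h@6; visible region now rows[4,6) x cols[8,16) = 2x8
Op 4 fold_up: fold axis h@5; visible region now rows[4,5) x cols[8,16) = 1x8
Op 5 cut(0, 2): punch at orig (4,10); cuts so far [(4, 10)]; region rows[4,5) x cols[8,16) = 1x8
Op 6 cut(0, 6): punch at orig (4,14); cuts so far [(4, 10), (4, 14)]; region rows[4,5) x cols[8,16) = 1x8
Op 7 cut(0, 7): punch at orig (4,15); cuts so far [(4, 10), (4, 14), (4, 15)]; region rows[4,5) x cols[8,16) = 1x8
Op 8 cut(0, 5): punch at orig (4,13); cuts so far [(4, 10), (4, 13), (4, 14), (4, 15)]; region rows[4,5) x cols[8,16) = 1x8
Unfold 1 (reflect across h@5): 8 holes -> [(4, 10), (4, 13), (4, 14), (4, 15), (5, 10), (5, 13), (5, 14), (5, 15)]
Unfold 2 (reflect across h@6): 16 holes -> [(4, 10), (4, 13), (4, 14), (4, 15), (5, 10), (5, 13), (5, 14), (5, 15), (6, 10), (6, 13), (6, 14), (6, 15), (7, 10), (7, 13), (7, 14), (7, 15)]
Unfold 3 (reflect across h@4): 32 holes -> [(0, 10), (0, 13), (0, 14), (0, 15), (1, 10), (1, 13), (1, 14), (1, 15), (2, 10), (2, 13), (2, 14), (2, 15), (3, 10), (3, 13), (3, 14), (3, 15), (4, 10), (4, 13), (4, 14), (4, 15), (5, 10), (5, 13), (5, 14), (5, 15), (6, 10), (6, 13), (6, 14), (6, 15), (7, 10), (7, 13), (7, 14), (7, 15)]
Unfold 4 (reflect across v@8): 64 holes -> [(0, 0), (0, 1), (0, 2), (0, 5), (0, 10), (0, 13), (0, 14), (0, 15), (1, 0), (1, 1), (1, 2), (1, 5), (1, 10), (1, 13), (1, 14), (1, 15), (2, 0), (2, 1), (2, 2), (2, 5), (2, 10), (2, 13), (2, 14), (2, 15), (3, 0), (3, 1), (3, 2), (3, 5), (3, 10), (3, 13), (3, 14), (3, 15), (4, 0), (4, 1), (4, 2), (4, 5), (4, 10), (4, 13), (4, 14), (4, 15), (5, 0), (5, 1), (5, 2), (5, 5), (5, 10), (5, 13), (5, 14), (5, 15), (6, 0), (6, 1), (6, 2), (6, 5), (6, 10), (6, 13), (6, 14), (6, 15), (7, 0), (7, 1), (7, 2), (7, 5), (7, 10), (7, 13), (7, 14), (7, 15)]

Answer: 64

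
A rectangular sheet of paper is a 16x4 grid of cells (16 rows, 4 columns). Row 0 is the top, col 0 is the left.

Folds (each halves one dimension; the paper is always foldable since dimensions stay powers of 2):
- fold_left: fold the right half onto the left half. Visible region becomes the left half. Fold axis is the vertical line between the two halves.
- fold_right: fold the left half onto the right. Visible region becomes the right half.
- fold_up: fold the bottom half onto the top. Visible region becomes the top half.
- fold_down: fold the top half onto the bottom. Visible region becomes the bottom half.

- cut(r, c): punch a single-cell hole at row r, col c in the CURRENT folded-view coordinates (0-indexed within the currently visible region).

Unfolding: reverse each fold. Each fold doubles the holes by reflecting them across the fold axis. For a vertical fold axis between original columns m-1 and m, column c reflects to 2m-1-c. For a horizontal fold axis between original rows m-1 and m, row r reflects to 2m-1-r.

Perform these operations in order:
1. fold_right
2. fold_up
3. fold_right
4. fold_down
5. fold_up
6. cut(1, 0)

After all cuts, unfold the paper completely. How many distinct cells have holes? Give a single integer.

Answer: 32

Derivation:
Op 1 fold_right: fold axis v@2; visible region now rows[0,16) x cols[2,4) = 16x2
Op 2 fold_up: fold axis h@8; visible region now rows[0,8) x cols[2,4) = 8x2
Op 3 fold_right: fold axis v@3; visible region now rows[0,8) x cols[3,4) = 8x1
Op 4 fold_down: fold axis h@4; visible region now rows[4,8) x cols[3,4) = 4x1
Op 5 fold_up: fold axis h@6; visible region now rows[4,6) x cols[3,4) = 2x1
Op 6 cut(1, 0): punch at orig (5,3); cuts so far [(5, 3)]; region rows[4,6) x cols[3,4) = 2x1
Unfold 1 (reflect across h@6): 2 holes -> [(5, 3), (6, 3)]
Unfold 2 (reflect across h@4): 4 holes -> [(1, 3), (2, 3), (5, 3), (6, 3)]
Unfold 3 (reflect across v@3): 8 holes -> [(1, 2), (1, 3), (2, 2), (2, 3), (5, 2), (5, 3), (6, 2), (6, 3)]
Unfold 4 (reflect across h@8): 16 holes -> [(1, 2), (1, 3), (2, 2), (2, 3), (5, 2), (5, 3), (6, 2), (6, 3), (9, 2), (9, 3), (10, 2), (10, 3), (13, 2), (13, 3), (14, 2), (14, 3)]
Unfold 5 (reflect across v@2): 32 holes -> [(1, 0), (1, 1), (1, 2), (1, 3), (2, 0), (2, 1), (2, 2), (2, 3), (5, 0), (5, 1), (5, 2), (5, 3), (6, 0), (6, 1), (6, 2), (6, 3), (9, 0), (9, 1), (9, 2), (9, 3), (10, 0), (10, 1), (10, 2), (10, 3), (13, 0), (13, 1), (13, 2), (13, 3), (14, 0), (14, 1), (14, 2), (14, 3)]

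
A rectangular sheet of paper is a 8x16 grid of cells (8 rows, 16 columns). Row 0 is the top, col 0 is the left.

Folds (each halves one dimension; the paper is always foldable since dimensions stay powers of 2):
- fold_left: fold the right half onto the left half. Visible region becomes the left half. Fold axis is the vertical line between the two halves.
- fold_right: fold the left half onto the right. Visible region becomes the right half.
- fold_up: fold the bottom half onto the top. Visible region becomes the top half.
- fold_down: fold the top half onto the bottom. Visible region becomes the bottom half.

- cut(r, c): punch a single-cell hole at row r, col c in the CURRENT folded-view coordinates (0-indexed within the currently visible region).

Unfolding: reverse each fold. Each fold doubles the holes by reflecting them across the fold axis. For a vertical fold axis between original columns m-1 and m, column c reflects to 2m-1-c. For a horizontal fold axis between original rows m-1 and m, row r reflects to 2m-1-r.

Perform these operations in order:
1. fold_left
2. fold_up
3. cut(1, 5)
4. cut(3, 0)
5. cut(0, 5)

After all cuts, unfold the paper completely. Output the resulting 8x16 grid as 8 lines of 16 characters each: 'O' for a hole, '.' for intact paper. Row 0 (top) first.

Answer: .....O....O.....
.....O....O.....
................
O..............O
O..............O
................
.....O....O.....
.....O....O.....

Derivation:
Op 1 fold_left: fold axis v@8; visible region now rows[0,8) x cols[0,8) = 8x8
Op 2 fold_up: fold axis h@4; visible region now rows[0,4) x cols[0,8) = 4x8
Op 3 cut(1, 5): punch at orig (1,5); cuts so far [(1, 5)]; region rows[0,4) x cols[0,8) = 4x8
Op 4 cut(3, 0): punch at orig (3,0); cuts so far [(1, 5), (3, 0)]; region rows[0,4) x cols[0,8) = 4x8
Op 5 cut(0, 5): punch at orig (0,5); cuts so far [(0, 5), (1, 5), (3, 0)]; region rows[0,4) x cols[0,8) = 4x8
Unfold 1 (reflect across h@4): 6 holes -> [(0, 5), (1, 5), (3, 0), (4, 0), (6, 5), (7, 5)]
Unfold 2 (reflect across v@8): 12 holes -> [(0, 5), (0, 10), (1, 5), (1, 10), (3, 0), (3, 15), (4, 0), (4, 15), (6, 5), (6, 10), (7, 5), (7, 10)]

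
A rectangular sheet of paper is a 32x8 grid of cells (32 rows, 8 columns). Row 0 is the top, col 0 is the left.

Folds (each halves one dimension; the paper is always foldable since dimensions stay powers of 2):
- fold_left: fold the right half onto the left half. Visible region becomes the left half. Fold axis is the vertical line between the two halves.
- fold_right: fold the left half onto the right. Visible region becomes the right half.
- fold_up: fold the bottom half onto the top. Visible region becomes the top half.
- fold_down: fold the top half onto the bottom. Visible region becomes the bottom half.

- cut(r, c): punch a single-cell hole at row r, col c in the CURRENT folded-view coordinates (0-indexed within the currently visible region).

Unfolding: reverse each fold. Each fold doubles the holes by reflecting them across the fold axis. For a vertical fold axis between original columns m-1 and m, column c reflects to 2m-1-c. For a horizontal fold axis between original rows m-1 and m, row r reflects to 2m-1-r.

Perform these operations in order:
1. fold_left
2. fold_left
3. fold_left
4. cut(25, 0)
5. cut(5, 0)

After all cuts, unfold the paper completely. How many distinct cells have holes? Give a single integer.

Op 1 fold_left: fold axis v@4; visible region now rows[0,32) x cols[0,4) = 32x4
Op 2 fold_left: fold axis v@2; visible region now rows[0,32) x cols[0,2) = 32x2
Op 3 fold_left: fold axis v@1; visible region now rows[0,32) x cols[0,1) = 32x1
Op 4 cut(25, 0): punch at orig (25,0); cuts so far [(25, 0)]; region rows[0,32) x cols[0,1) = 32x1
Op 5 cut(5, 0): punch at orig (5,0); cuts so far [(5, 0), (25, 0)]; region rows[0,32) x cols[0,1) = 32x1
Unfold 1 (reflect across v@1): 4 holes -> [(5, 0), (5, 1), (25, 0), (25, 1)]
Unfold 2 (reflect across v@2): 8 holes -> [(5, 0), (5, 1), (5, 2), (5, 3), (25, 0), (25, 1), (25, 2), (25, 3)]
Unfold 3 (reflect across v@4): 16 holes -> [(5, 0), (5, 1), (5, 2), (5, 3), (5, 4), (5, 5), (5, 6), (5, 7), (25, 0), (25, 1), (25, 2), (25, 3), (25, 4), (25, 5), (25, 6), (25, 7)]

Answer: 16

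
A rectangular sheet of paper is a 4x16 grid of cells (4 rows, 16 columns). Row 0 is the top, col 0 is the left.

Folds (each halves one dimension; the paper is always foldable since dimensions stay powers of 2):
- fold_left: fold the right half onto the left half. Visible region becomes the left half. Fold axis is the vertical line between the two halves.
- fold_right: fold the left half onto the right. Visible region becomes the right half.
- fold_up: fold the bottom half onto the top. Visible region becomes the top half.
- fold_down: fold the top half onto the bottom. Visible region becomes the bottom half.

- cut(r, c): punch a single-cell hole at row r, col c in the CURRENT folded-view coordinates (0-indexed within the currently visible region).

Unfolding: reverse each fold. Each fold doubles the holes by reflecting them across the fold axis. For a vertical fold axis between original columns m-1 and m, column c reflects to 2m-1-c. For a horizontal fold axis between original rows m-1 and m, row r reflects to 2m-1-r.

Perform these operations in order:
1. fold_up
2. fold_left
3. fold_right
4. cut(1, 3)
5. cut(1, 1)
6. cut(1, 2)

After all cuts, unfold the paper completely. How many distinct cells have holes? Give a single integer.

Op 1 fold_up: fold axis h@2; visible region now rows[0,2) x cols[0,16) = 2x16
Op 2 fold_left: fold axis v@8; visible region now rows[0,2) x cols[0,8) = 2x8
Op 3 fold_right: fold axis v@4; visible region now rows[0,2) x cols[4,8) = 2x4
Op 4 cut(1, 3): punch at orig (1,7); cuts so far [(1, 7)]; region rows[0,2) x cols[4,8) = 2x4
Op 5 cut(1, 1): punch at orig (1,5); cuts so far [(1, 5), (1, 7)]; region rows[0,2) x cols[4,8) = 2x4
Op 6 cut(1, 2): punch at orig (1,6); cuts so far [(1, 5), (1, 6), (1, 7)]; region rows[0,2) x cols[4,8) = 2x4
Unfold 1 (reflect across v@4): 6 holes -> [(1, 0), (1, 1), (1, 2), (1, 5), (1, 6), (1, 7)]
Unfold 2 (reflect across v@8): 12 holes -> [(1, 0), (1, 1), (1, 2), (1, 5), (1, 6), (1, 7), (1, 8), (1, 9), (1, 10), (1, 13), (1, 14), (1, 15)]
Unfold 3 (reflect across h@2): 24 holes -> [(1, 0), (1, 1), (1, 2), (1, 5), (1, 6), (1, 7), (1, 8), (1, 9), (1, 10), (1, 13), (1, 14), (1, 15), (2, 0), (2, 1), (2, 2), (2, 5), (2, 6), (2, 7), (2, 8), (2, 9), (2, 10), (2, 13), (2, 14), (2, 15)]

Answer: 24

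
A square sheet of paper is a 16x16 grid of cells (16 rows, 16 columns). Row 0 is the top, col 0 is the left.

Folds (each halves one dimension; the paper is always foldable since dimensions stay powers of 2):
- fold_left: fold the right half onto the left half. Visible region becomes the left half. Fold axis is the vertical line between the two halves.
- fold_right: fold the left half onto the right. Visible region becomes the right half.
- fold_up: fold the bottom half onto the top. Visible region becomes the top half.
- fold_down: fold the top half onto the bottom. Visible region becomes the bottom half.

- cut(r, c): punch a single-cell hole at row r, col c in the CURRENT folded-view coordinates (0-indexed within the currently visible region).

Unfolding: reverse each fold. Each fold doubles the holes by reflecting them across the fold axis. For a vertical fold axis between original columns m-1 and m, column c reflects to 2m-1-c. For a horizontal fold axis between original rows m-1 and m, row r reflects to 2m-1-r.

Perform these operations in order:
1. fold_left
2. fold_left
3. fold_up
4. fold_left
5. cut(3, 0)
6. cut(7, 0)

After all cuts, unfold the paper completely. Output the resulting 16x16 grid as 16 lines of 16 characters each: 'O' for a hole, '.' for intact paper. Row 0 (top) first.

Answer: ................
................
................
O..OO..OO..OO..O
................
................
................
O..OO..OO..OO..O
O..OO..OO..OO..O
................
................
................
O..OO..OO..OO..O
................
................
................

Derivation:
Op 1 fold_left: fold axis v@8; visible region now rows[0,16) x cols[0,8) = 16x8
Op 2 fold_left: fold axis v@4; visible region now rows[0,16) x cols[0,4) = 16x4
Op 3 fold_up: fold axis h@8; visible region now rows[0,8) x cols[0,4) = 8x4
Op 4 fold_left: fold axis v@2; visible region now rows[0,8) x cols[0,2) = 8x2
Op 5 cut(3, 0): punch at orig (3,0); cuts so far [(3, 0)]; region rows[0,8) x cols[0,2) = 8x2
Op 6 cut(7, 0): punch at orig (7,0); cuts so far [(3, 0), (7, 0)]; region rows[0,8) x cols[0,2) = 8x2
Unfold 1 (reflect across v@2): 4 holes -> [(3, 0), (3, 3), (7, 0), (7, 3)]
Unfold 2 (reflect across h@8): 8 holes -> [(3, 0), (3, 3), (7, 0), (7, 3), (8, 0), (8, 3), (12, 0), (12, 3)]
Unfold 3 (reflect across v@4): 16 holes -> [(3, 0), (3, 3), (3, 4), (3, 7), (7, 0), (7, 3), (7, 4), (7, 7), (8, 0), (8, 3), (8, 4), (8, 7), (12, 0), (12, 3), (12, 4), (12, 7)]
Unfold 4 (reflect across v@8): 32 holes -> [(3, 0), (3, 3), (3, 4), (3, 7), (3, 8), (3, 11), (3, 12), (3, 15), (7, 0), (7, 3), (7, 4), (7, 7), (7, 8), (7, 11), (7, 12), (7, 15), (8, 0), (8, 3), (8, 4), (8, 7), (8, 8), (8, 11), (8, 12), (8, 15), (12, 0), (12, 3), (12, 4), (12, 7), (12, 8), (12, 11), (12, 12), (12, 15)]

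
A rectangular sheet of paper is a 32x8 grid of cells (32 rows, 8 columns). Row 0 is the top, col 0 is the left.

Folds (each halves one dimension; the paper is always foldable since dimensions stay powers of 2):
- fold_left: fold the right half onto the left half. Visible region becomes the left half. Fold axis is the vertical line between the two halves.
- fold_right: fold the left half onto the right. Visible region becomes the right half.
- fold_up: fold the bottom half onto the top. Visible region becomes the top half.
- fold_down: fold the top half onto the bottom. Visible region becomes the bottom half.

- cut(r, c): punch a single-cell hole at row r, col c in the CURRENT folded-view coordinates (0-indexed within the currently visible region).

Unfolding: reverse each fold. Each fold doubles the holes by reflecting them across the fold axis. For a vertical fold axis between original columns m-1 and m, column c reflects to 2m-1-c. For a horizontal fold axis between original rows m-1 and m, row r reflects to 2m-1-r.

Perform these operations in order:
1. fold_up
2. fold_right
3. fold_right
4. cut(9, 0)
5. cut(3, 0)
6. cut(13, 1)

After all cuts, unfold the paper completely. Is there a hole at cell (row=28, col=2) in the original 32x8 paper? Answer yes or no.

Op 1 fold_up: fold axis h@16; visible region now rows[0,16) x cols[0,8) = 16x8
Op 2 fold_right: fold axis v@4; visible region now rows[0,16) x cols[4,8) = 16x4
Op 3 fold_right: fold axis v@6; visible region now rows[0,16) x cols[6,8) = 16x2
Op 4 cut(9, 0): punch at orig (9,6); cuts so far [(9, 6)]; region rows[0,16) x cols[6,8) = 16x2
Op 5 cut(3, 0): punch at orig (3,6); cuts so far [(3, 6), (9, 6)]; region rows[0,16) x cols[6,8) = 16x2
Op 6 cut(13, 1): punch at orig (13,7); cuts so far [(3, 6), (9, 6), (13, 7)]; region rows[0,16) x cols[6,8) = 16x2
Unfold 1 (reflect across v@6): 6 holes -> [(3, 5), (3, 6), (9, 5), (9, 6), (13, 4), (13, 7)]
Unfold 2 (reflect across v@4): 12 holes -> [(3, 1), (3, 2), (3, 5), (3, 6), (9, 1), (9, 2), (9, 5), (9, 6), (13, 0), (13, 3), (13, 4), (13, 7)]
Unfold 3 (reflect across h@16): 24 holes -> [(3, 1), (3, 2), (3, 5), (3, 6), (9, 1), (9, 2), (9, 5), (9, 6), (13, 0), (13, 3), (13, 4), (13, 7), (18, 0), (18, 3), (18, 4), (18, 7), (22, 1), (22, 2), (22, 5), (22, 6), (28, 1), (28, 2), (28, 5), (28, 6)]
Holes: [(3, 1), (3, 2), (3, 5), (3, 6), (9, 1), (9, 2), (9, 5), (9, 6), (13, 0), (13, 3), (13, 4), (13, 7), (18, 0), (18, 3), (18, 4), (18, 7), (22, 1), (22, 2), (22, 5), (22, 6), (28, 1), (28, 2), (28, 5), (28, 6)]

Answer: yes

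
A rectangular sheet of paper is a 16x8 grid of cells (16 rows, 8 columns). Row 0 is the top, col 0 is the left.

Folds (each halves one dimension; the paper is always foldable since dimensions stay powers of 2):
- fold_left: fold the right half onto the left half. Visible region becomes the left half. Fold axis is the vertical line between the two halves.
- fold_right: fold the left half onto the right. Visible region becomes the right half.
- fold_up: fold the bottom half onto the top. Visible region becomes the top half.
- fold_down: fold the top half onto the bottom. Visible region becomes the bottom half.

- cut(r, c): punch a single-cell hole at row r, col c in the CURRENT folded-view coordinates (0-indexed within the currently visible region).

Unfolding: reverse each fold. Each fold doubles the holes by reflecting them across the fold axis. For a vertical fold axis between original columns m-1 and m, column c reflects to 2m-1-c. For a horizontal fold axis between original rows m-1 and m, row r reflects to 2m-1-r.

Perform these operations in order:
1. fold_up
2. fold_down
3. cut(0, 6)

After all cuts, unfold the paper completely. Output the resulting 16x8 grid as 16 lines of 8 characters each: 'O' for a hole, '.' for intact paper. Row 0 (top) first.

Answer: ........
........
........
......O.
......O.
........
........
........
........
........
........
......O.
......O.
........
........
........

Derivation:
Op 1 fold_up: fold axis h@8; visible region now rows[0,8) x cols[0,8) = 8x8
Op 2 fold_down: fold axis h@4; visible region now rows[4,8) x cols[0,8) = 4x8
Op 3 cut(0, 6): punch at orig (4,6); cuts so far [(4, 6)]; region rows[4,8) x cols[0,8) = 4x8
Unfold 1 (reflect across h@4): 2 holes -> [(3, 6), (4, 6)]
Unfold 2 (reflect across h@8): 4 holes -> [(3, 6), (4, 6), (11, 6), (12, 6)]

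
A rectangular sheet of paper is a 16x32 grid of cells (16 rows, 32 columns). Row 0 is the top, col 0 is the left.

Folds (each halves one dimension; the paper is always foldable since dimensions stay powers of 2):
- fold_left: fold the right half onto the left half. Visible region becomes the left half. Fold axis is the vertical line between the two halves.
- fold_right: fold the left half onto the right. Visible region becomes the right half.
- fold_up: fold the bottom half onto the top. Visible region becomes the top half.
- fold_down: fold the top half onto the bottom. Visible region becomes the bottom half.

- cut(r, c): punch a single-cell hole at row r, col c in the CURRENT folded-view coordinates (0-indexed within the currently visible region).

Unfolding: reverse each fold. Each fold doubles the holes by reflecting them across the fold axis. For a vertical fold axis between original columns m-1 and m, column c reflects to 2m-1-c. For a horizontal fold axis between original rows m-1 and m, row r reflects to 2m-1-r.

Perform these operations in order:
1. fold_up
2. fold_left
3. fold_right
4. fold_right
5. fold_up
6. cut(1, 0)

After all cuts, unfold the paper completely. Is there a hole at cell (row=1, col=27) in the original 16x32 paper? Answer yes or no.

Op 1 fold_up: fold axis h@8; visible region now rows[0,8) x cols[0,32) = 8x32
Op 2 fold_left: fold axis v@16; visible region now rows[0,8) x cols[0,16) = 8x16
Op 3 fold_right: fold axis v@8; visible region now rows[0,8) x cols[8,16) = 8x8
Op 4 fold_right: fold axis v@12; visible region now rows[0,8) x cols[12,16) = 8x4
Op 5 fold_up: fold axis h@4; visible region now rows[0,4) x cols[12,16) = 4x4
Op 6 cut(1, 0): punch at orig (1,12); cuts so far [(1, 12)]; region rows[0,4) x cols[12,16) = 4x4
Unfold 1 (reflect across h@4): 2 holes -> [(1, 12), (6, 12)]
Unfold 2 (reflect across v@12): 4 holes -> [(1, 11), (1, 12), (6, 11), (6, 12)]
Unfold 3 (reflect across v@8): 8 holes -> [(1, 3), (1, 4), (1, 11), (1, 12), (6, 3), (6, 4), (6, 11), (6, 12)]
Unfold 4 (reflect across v@16): 16 holes -> [(1, 3), (1, 4), (1, 11), (1, 12), (1, 19), (1, 20), (1, 27), (1, 28), (6, 3), (6, 4), (6, 11), (6, 12), (6, 19), (6, 20), (6, 27), (6, 28)]
Unfold 5 (reflect across h@8): 32 holes -> [(1, 3), (1, 4), (1, 11), (1, 12), (1, 19), (1, 20), (1, 27), (1, 28), (6, 3), (6, 4), (6, 11), (6, 12), (6, 19), (6, 20), (6, 27), (6, 28), (9, 3), (9, 4), (9, 11), (9, 12), (9, 19), (9, 20), (9, 27), (9, 28), (14, 3), (14, 4), (14, 11), (14, 12), (14, 19), (14, 20), (14, 27), (14, 28)]
Holes: [(1, 3), (1, 4), (1, 11), (1, 12), (1, 19), (1, 20), (1, 27), (1, 28), (6, 3), (6, 4), (6, 11), (6, 12), (6, 19), (6, 20), (6, 27), (6, 28), (9, 3), (9, 4), (9, 11), (9, 12), (9, 19), (9, 20), (9, 27), (9, 28), (14, 3), (14, 4), (14, 11), (14, 12), (14, 19), (14, 20), (14, 27), (14, 28)]

Answer: yes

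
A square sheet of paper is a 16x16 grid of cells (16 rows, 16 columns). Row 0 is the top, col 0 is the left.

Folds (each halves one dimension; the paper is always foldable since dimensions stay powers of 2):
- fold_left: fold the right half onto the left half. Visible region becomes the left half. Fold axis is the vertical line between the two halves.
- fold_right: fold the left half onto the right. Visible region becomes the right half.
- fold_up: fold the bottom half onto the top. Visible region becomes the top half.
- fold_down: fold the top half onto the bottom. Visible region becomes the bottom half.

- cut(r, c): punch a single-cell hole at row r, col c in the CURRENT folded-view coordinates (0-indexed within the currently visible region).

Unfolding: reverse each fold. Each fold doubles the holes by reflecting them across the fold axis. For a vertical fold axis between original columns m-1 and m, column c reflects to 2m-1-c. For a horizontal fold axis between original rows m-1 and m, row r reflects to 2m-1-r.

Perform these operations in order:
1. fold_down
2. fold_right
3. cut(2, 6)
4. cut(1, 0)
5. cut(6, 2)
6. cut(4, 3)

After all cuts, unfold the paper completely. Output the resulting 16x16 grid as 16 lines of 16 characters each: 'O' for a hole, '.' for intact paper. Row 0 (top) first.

Answer: ................
.....O....O.....
................
....O......O....
................
.O............O.
.......OO.......
................
................
.......OO.......
.O............O.
................
....O......O....
................
.....O....O.....
................

Derivation:
Op 1 fold_down: fold axis h@8; visible region now rows[8,16) x cols[0,16) = 8x16
Op 2 fold_right: fold axis v@8; visible region now rows[8,16) x cols[8,16) = 8x8
Op 3 cut(2, 6): punch at orig (10,14); cuts so far [(10, 14)]; region rows[8,16) x cols[8,16) = 8x8
Op 4 cut(1, 0): punch at orig (9,8); cuts so far [(9, 8), (10, 14)]; region rows[8,16) x cols[8,16) = 8x8
Op 5 cut(6, 2): punch at orig (14,10); cuts so far [(9, 8), (10, 14), (14, 10)]; region rows[8,16) x cols[8,16) = 8x8
Op 6 cut(4, 3): punch at orig (12,11); cuts so far [(9, 8), (10, 14), (12, 11), (14, 10)]; region rows[8,16) x cols[8,16) = 8x8
Unfold 1 (reflect across v@8): 8 holes -> [(9, 7), (9, 8), (10, 1), (10, 14), (12, 4), (12, 11), (14, 5), (14, 10)]
Unfold 2 (reflect across h@8): 16 holes -> [(1, 5), (1, 10), (3, 4), (3, 11), (5, 1), (5, 14), (6, 7), (6, 8), (9, 7), (9, 8), (10, 1), (10, 14), (12, 4), (12, 11), (14, 5), (14, 10)]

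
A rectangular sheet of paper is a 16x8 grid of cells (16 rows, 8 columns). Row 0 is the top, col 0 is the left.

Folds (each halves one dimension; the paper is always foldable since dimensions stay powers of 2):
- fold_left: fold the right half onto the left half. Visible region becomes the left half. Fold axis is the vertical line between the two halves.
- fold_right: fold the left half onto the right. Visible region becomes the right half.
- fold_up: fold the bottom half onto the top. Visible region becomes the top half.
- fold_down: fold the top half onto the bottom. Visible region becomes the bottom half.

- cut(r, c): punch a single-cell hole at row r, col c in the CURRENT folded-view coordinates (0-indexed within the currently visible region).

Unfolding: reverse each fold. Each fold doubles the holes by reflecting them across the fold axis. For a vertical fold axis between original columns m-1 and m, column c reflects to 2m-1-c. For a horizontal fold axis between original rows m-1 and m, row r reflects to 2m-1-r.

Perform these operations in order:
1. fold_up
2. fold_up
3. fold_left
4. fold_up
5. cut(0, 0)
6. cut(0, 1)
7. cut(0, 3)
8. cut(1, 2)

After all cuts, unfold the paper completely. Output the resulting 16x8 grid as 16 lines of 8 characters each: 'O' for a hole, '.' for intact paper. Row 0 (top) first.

Answer: OO.OO.OO
..O..O..
..O..O..
OO.OO.OO
OO.OO.OO
..O..O..
..O..O..
OO.OO.OO
OO.OO.OO
..O..O..
..O..O..
OO.OO.OO
OO.OO.OO
..O..O..
..O..O..
OO.OO.OO

Derivation:
Op 1 fold_up: fold axis h@8; visible region now rows[0,8) x cols[0,8) = 8x8
Op 2 fold_up: fold axis h@4; visible region now rows[0,4) x cols[0,8) = 4x8
Op 3 fold_left: fold axis v@4; visible region now rows[0,4) x cols[0,4) = 4x4
Op 4 fold_up: fold axis h@2; visible region now rows[0,2) x cols[0,4) = 2x4
Op 5 cut(0, 0): punch at orig (0,0); cuts so far [(0, 0)]; region rows[0,2) x cols[0,4) = 2x4
Op 6 cut(0, 1): punch at orig (0,1); cuts so far [(0, 0), (0, 1)]; region rows[0,2) x cols[0,4) = 2x4
Op 7 cut(0, 3): punch at orig (0,3); cuts so far [(0, 0), (0, 1), (0, 3)]; region rows[0,2) x cols[0,4) = 2x4
Op 8 cut(1, 2): punch at orig (1,2); cuts so far [(0, 0), (0, 1), (0, 3), (1, 2)]; region rows[0,2) x cols[0,4) = 2x4
Unfold 1 (reflect across h@2): 8 holes -> [(0, 0), (0, 1), (0, 3), (1, 2), (2, 2), (3, 0), (3, 1), (3, 3)]
Unfold 2 (reflect across v@4): 16 holes -> [(0, 0), (0, 1), (0, 3), (0, 4), (0, 6), (0, 7), (1, 2), (1, 5), (2, 2), (2, 5), (3, 0), (3, 1), (3, 3), (3, 4), (3, 6), (3, 7)]
Unfold 3 (reflect across h@4): 32 holes -> [(0, 0), (0, 1), (0, 3), (0, 4), (0, 6), (0, 7), (1, 2), (1, 5), (2, 2), (2, 5), (3, 0), (3, 1), (3, 3), (3, 4), (3, 6), (3, 7), (4, 0), (4, 1), (4, 3), (4, 4), (4, 6), (4, 7), (5, 2), (5, 5), (6, 2), (6, 5), (7, 0), (7, 1), (7, 3), (7, 4), (7, 6), (7, 7)]
Unfold 4 (reflect across h@8): 64 holes -> [(0, 0), (0, 1), (0, 3), (0, 4), (0, 6), (0, 7), (1, 2), (1, 5), (2, 2), (2, 5), (3, 0), (3, 1), (3, 3), (3, 4), (3, 6), (3, 7), (4, 0), (4, 1), (4, 3), (4, 4), (4, 6), (4, 7), (5, 2), (5, 5), (6, 2), (6, 5), (7, 0), (7, 1), (7, 3), (7, 4), (7, 6), (7, 7), (8, 0), (8, 1), (8, 3), (8, 4), (8, 6), (8, 7), (9, 2), (9, 5), (10, 2), (10, 5), (11, 0), (11, 1), (11, 3), (11, 4), (11, 6), (11, 7), (12, 0), (12, 1), (12, 3), (12, 4), (12, 6), (12, 7), (13, 2), (13, 5), (14, 2), (14, 5), (15, 0), (15, 1), (15, 3), (15, 4), (15, 6), (15, 7)]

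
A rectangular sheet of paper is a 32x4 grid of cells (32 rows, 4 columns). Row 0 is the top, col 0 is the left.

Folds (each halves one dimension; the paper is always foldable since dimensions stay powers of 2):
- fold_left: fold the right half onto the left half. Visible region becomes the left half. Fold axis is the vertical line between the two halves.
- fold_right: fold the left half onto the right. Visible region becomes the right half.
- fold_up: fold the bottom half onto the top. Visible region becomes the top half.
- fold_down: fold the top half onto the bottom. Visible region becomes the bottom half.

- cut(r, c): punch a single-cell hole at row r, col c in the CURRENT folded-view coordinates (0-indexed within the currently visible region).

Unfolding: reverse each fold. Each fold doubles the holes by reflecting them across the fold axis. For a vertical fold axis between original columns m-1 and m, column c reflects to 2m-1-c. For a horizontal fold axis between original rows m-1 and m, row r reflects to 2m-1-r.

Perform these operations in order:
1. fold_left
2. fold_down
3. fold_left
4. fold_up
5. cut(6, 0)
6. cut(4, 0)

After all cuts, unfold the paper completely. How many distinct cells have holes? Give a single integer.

Op 1 fold_left: fold axis v@2; visible region now rows[0,32) x cols[0,2) = 32x2
Op 2 fold_down: fold axis h@16; visible region now rows[16,32) x cols[0,2) = 16x2
Op 3 fold_left: fold axis v@1; visible region now rows[16,32) x cols[0,1) = 16x1
Op 4 fold_up: fold axis h@24; visible region now rows[16,24) x cols[0,1) = 8x1
Op 5 cut(6, 0): punch at orig (22,0); cuts so far [(22, 0)]; region rows[16,24) x cols[0,1) = 8x1
Op 6 cut(4, 0): punch at orig (20,0); cuts so far [(20, 0), (22, 0)]; region rows[16,24) x cols[0,1) = 8x1
Unfold 1 (reflect across h@24): 4 holes -> [(20, 0), (22, 0), (25, 0), (27, 0)]
Unfold 2 (reflect across v@1): 8 holes -> [(20, 0), (20, 1), (22, 0), (22, 1), (25, 0), (25, 1), (27, 0), (27, 1)]
Unfold 3 (reflect across h@16): 16 holes -> [(4, 0), (4, 1), (6, 0), (6, 1), (9, 0), (9, 1), (11, 0), (11, 1), (20, 0), (20, 1), (22, 0), (22, 1), (25, 0), (25, 1), (27, 0), (27, 1)]
Unfold 4 (reflect across v@2): 32 holes -> [(4, 0), (4, 1), (4, 2), (4, 3), (6, 0), (6, 1), (6, 2), (6, 3), (9, 0), (9, 1), (9, 2), (9, 3), (11, 0), (11, 1), (11, 2), (11, 3), (20, 0), (20, 1), (20, 2), (20, 3), (22, 0), (22, 1), (22, 2), (22, 3), (25, 0), (25, 1), (25, 2), (25, 3), (27, 0), (27, 1), (27, 2), (27, 3)]

Answer: 32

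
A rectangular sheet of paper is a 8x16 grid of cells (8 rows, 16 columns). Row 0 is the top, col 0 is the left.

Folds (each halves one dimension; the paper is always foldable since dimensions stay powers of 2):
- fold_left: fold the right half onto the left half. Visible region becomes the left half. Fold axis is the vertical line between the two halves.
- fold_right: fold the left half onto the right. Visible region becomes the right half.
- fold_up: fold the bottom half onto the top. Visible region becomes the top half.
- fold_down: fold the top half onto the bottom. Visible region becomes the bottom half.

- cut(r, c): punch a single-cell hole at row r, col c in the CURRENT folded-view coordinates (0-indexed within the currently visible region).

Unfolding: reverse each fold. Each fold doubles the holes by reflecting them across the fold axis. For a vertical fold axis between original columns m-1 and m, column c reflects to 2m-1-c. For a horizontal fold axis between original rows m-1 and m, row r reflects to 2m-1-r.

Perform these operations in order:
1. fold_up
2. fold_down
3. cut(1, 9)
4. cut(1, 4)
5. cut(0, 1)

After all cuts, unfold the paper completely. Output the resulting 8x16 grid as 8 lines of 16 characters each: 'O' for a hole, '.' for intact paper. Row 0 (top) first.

Answer: ....O....O......
.O..............
.O..............
....O....O......
....O....O......
.O..............
.O..............
....O....O......

Derivation:
Op 1 fold_up: fold axis h@4; visible region now rows[0,4) x cols[0,16) = 4x16
Op 2 fold_down: fold axis h@2; visible region now rows[2,4) x cols[0,16) = 2x16
Op 3 cut(1, 9): punch at orig (3,9); cuts so far [(3, 9)]; region rows[2,4) x cols[0,16) = 2x16
Op 4 cut(1, 4): punch at orig (3,4); cuts so far [(3, 4), (3, 9)]; region rows[2,4) x cols[0,16) = 2x16
Op 5 cut(0, 1): punch at orig (2,1); cuts so far [(2, 1), (3, 4), (3, 9)]; region rows[2,4) x cols[0,16) = 2x16
Unfold 1 (reflect across h@2): 6 holes -> [(0, 4), (0, 9), (1, 1), (2, 1), (3, 4), (3, 9)]
Unfold 2 (reflect across h@4): 12 holes -> [(0, 4), (0, 9), (1, 1), (2, 1), (3, 4), (3, 9), (4, 4), (4, 9), (5, 1), (6, 1), (7, 4), (7, 9)]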